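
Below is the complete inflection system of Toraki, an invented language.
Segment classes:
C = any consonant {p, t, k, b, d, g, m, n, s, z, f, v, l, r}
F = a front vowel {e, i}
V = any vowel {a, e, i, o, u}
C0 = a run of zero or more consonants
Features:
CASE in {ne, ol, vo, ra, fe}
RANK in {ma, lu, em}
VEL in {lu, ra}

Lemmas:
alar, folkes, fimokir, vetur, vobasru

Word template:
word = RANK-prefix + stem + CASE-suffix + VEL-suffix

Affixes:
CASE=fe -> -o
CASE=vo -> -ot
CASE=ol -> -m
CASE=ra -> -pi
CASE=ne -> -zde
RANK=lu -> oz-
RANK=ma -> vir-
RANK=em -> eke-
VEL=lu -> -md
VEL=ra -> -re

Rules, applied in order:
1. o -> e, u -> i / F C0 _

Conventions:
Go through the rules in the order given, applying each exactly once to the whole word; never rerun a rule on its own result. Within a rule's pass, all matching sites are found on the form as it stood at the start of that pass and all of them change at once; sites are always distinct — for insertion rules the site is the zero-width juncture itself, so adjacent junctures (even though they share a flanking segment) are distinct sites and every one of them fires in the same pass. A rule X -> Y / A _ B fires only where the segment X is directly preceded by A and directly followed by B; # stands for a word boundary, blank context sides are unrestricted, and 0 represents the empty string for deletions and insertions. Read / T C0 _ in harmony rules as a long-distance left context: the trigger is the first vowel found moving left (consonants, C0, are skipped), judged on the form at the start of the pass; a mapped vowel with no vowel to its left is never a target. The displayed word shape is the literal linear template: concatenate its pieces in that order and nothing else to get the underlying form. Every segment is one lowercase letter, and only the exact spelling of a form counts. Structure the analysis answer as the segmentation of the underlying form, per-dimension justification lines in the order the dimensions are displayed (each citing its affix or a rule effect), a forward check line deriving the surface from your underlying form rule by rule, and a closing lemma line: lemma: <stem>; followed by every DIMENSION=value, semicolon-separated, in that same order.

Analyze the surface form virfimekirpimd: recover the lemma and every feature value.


underlying: vir-fimokir-pi-md
CASE=ra - signalled by the affix -pi
RANK=ma - signalled by the affix vir-
VEL=lu - signalled by the affix -md
check: virfimokirpimd -> virfimekirpimd
lemma: fimokir; CASE=ra; RANK=ma; VEL=lu


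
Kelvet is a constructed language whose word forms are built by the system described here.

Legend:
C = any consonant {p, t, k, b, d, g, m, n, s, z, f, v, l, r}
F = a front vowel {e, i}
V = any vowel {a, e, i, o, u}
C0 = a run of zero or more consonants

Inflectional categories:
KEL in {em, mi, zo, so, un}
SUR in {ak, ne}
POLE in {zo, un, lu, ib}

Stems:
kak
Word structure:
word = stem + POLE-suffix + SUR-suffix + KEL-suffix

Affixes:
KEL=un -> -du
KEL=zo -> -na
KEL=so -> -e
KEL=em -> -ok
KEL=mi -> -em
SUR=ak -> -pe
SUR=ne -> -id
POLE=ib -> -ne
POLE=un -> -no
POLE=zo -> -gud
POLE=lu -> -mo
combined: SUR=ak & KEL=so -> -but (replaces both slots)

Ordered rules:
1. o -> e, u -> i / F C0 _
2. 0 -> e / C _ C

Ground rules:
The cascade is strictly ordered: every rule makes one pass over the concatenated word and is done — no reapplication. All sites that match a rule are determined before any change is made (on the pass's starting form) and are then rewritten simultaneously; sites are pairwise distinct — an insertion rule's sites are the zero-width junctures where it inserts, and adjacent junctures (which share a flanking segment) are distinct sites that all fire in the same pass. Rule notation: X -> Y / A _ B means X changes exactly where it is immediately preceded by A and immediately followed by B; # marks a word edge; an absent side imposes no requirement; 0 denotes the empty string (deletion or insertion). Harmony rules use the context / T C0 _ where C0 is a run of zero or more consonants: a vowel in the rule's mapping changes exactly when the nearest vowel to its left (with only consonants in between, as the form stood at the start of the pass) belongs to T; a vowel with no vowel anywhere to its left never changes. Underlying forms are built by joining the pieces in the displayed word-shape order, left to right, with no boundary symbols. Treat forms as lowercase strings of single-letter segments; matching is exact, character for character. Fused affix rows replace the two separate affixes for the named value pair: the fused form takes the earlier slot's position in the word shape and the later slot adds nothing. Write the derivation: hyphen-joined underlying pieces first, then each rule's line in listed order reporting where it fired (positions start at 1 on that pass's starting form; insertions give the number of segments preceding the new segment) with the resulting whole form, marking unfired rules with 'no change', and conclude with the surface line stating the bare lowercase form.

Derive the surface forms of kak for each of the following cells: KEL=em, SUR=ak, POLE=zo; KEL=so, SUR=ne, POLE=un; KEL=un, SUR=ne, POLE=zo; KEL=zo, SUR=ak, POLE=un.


cell KEL=em, SUR=ak, POLE=zo:
underlying: kak-gud-pe-ok
1. o -> e, u -> i / F C0 _: fires at position(s) 9: kakgudpeek
2. 0 -> e / C _ C: inserts after position(s) 3, 6: kakegudepeek
surface: kakegudepeek

cell KEL=so, SUR=ne, POLE=un:
underlying: kak-no-id-e
1. o -> e, u -> i / F C0 _: no change
2. 0 -> e / C _ C: inserts after position(s) 3: kakenoide
surface: kakenoide

cell KEL=un, SUR=ne, POLE=zo:
underlying: kak-gud-id-du
1. o -> e, u -> i / F C0 _: fires at position(s) 10: kakgudiddi
2. 0 -> e / C _ C: inserts after position(s) 3, 8: kakegudidedi
surface: kakegudidedi

cell KEL=zo, SUR=ak, POLE=un:
underlying: kak-no-pe-na
1. o -> e, u -> i / F C0 _: no change
2. 0 -> e / C _ C: inserts after position(s) 3: kakenopena
surface: kakenopena


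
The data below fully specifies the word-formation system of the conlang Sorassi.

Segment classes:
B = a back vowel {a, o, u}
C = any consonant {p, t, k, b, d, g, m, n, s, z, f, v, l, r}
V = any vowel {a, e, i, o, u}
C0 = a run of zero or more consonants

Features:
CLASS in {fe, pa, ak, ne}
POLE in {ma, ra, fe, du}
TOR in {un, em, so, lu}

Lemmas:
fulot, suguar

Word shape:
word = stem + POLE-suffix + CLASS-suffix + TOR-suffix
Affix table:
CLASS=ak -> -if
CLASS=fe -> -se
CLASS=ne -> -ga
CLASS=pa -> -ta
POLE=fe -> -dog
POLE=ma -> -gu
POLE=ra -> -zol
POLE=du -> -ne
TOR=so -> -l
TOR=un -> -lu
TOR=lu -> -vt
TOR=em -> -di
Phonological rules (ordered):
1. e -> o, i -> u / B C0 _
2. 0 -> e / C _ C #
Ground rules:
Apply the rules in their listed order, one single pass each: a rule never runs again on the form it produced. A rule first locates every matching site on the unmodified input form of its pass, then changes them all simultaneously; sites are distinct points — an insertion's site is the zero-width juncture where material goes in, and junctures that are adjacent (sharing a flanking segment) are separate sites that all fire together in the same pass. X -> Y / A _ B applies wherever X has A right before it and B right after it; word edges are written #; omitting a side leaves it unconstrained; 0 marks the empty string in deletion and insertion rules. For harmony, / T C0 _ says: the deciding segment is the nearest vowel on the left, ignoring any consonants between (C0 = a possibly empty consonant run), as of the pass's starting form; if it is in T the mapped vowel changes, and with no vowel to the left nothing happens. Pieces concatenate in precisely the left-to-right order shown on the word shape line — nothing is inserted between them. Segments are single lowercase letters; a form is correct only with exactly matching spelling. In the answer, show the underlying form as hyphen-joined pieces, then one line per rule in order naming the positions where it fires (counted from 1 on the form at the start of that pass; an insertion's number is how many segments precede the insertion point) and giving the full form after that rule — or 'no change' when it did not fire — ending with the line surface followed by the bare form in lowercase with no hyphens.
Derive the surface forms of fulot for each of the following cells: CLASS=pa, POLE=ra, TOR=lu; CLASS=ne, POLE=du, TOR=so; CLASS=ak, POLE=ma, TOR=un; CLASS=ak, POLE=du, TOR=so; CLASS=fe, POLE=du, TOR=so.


cell CLASS=pa, POLE=ra, TOR=lu:
underlying: fulot-zol-ta-vt
1. e -> o, i -> u / B C0 _: no change
2. 0 -> e / C _ C #: inserts after position(s) 11: fulotzoltavet
surface: fulotzoltavet

cell CLASS=ne, POLE=du, TOR=so:
underlying: fulot-ne-ga-l
1. e -> o, i -> u / B C0 _: fires at position(s) 7: fulotnogal
2. 0 -> e / C _ C #: no change
surface: fulotnogal

cell CLASS=ak, POLE=ma, TOR=un:
underlying: fulot-gu-if-lu
1. e -> o, i -> u / B C0 _: fires at position(s) 8: fulotguuflu
2. 0 -> e / C _ C #: no change
surface: fulotguuflu

cell CLASS=ak, POLE=du, TOR=so:
underlying: fulot-ne-if-l
1. e -> o, i -> u / B C0 _: fires at position(s) 7: fulotnoifl
2. 0 -> e / C _ C #: inserts after position(s) 9: fulotnoifel
surface: fulotnoifel

cell CLASS=fe, POLE=du, TOR=so:
underlying: fulot-ne-se-l
1. e -> o, i -> u / B C0 _: fires at position(s) 7: fulotnosel
2. 0 -> e / C _ C #: no change
surface: fulotnosel


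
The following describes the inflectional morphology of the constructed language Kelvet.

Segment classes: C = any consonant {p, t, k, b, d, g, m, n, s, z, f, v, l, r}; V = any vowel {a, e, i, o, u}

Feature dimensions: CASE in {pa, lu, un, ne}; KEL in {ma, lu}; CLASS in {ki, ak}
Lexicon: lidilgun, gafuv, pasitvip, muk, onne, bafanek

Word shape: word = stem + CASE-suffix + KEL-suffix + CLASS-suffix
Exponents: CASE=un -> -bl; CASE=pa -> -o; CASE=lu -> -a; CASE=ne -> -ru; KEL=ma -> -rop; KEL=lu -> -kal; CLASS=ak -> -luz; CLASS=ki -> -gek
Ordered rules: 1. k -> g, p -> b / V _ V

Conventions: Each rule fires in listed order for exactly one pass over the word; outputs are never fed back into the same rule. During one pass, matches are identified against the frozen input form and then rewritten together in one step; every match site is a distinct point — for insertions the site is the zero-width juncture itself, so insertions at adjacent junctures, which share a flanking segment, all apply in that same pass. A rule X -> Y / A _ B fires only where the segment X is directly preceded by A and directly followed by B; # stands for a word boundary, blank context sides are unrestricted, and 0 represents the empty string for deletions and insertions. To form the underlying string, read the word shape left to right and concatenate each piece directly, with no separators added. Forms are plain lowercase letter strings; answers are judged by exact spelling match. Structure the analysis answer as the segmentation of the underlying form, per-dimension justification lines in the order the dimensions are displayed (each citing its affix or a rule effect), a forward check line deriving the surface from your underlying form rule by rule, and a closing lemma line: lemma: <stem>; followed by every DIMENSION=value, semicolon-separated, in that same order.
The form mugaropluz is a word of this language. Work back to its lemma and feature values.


underlying: muk-a-rop-luz
CASE=lu - signalled by the affix -a
KEL=ma - signalled by the affix -rop
CLASS=ak - signalled by the affix -luz
check: mukaropluz -> mugaropluz
lemma: muk; CASE=lu; KEL=ma; CLASS=ak


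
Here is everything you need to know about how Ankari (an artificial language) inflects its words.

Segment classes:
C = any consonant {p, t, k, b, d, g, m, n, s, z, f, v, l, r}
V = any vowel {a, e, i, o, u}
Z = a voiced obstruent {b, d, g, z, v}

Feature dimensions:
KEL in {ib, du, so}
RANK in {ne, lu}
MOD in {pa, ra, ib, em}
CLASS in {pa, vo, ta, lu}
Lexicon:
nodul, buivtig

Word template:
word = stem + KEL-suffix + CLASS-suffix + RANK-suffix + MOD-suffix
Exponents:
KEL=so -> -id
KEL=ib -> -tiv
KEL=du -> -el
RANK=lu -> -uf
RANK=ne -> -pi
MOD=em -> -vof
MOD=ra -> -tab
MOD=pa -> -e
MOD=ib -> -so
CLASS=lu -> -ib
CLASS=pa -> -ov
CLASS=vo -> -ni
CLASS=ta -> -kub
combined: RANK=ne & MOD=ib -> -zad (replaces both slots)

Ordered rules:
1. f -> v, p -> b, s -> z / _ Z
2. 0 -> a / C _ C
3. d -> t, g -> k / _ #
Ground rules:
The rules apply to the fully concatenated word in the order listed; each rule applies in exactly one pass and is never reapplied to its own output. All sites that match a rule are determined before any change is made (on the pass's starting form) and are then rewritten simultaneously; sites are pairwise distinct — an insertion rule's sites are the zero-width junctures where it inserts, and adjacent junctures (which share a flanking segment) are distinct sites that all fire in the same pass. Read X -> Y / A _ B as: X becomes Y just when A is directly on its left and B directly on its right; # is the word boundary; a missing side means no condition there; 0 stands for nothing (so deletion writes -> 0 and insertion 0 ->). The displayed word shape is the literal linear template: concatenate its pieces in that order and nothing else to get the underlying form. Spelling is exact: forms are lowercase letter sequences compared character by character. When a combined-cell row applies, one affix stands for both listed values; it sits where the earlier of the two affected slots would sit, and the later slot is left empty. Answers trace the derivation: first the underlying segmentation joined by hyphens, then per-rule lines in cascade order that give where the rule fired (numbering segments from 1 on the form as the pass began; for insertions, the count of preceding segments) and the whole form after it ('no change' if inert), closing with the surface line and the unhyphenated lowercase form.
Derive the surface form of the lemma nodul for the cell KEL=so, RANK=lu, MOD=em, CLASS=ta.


underlying: nodul-id-kub-uf-vof
1. f -> v, p -> b, s -> z / _ Z: fires at position(s) 12: nodulidkubuvvof
2. 0 -> a / C _ C: inserts after position(s) 7, 12: nodulidakubuvavof
3. d -> t, g -> k / _ #: no change
surface: nodulidakubuvavof


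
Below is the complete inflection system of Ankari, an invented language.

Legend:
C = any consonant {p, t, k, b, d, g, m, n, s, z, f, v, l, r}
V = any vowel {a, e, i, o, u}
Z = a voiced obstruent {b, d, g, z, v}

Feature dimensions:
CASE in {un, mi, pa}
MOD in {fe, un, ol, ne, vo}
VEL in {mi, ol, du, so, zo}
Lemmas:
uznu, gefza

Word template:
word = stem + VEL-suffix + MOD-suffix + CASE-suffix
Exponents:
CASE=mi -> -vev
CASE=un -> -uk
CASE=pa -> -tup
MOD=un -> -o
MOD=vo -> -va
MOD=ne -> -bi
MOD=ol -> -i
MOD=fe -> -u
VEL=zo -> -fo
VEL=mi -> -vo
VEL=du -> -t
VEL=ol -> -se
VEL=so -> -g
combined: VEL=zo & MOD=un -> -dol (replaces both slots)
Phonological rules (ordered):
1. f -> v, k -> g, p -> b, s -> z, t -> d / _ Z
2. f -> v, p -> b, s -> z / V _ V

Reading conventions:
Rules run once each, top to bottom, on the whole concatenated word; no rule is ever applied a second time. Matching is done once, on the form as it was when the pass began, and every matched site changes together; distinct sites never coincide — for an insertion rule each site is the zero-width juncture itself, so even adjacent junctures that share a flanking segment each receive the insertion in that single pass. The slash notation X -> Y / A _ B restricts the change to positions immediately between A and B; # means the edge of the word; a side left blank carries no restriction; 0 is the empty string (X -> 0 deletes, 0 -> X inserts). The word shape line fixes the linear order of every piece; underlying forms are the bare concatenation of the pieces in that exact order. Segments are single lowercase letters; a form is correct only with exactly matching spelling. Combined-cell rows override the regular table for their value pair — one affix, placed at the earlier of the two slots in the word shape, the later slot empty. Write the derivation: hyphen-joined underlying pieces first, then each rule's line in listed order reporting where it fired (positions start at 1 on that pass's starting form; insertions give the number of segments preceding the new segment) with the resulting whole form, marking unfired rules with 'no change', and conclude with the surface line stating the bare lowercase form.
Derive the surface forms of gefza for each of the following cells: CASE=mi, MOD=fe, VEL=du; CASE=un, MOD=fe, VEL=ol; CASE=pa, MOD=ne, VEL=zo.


cell CASE=mi, MOD=fe, VEL=du:
underlying: gefza-t-u-vev
1. f -> v, k -> g, p -> b, s -> z, t -> d / _ Z: fires at position(s) 3: gevzatuvev
2. f -> v, p -> b, s -> z / V _ V: no change
surface: gevzatuvev

cell CASE=un, MOD=fe, VEL=ol:
underlying: gefza-se-u-uk
1. f -> v, k -> g, p -> b, s -> z, t -> d / _ Z: fires at position(s) 3: gevzaseuuk
2. f -> v, p -> b, s -> z / V _ V: fires at position(s) 6: gevzazeuuk
surface: gevzazeuuk

cell CASE=pa, MOD=ne, VEL=zo:
underlying: gefza-fo-bi-tup
1. f -> v, k -> g, p -> b, s -> z, t -> d / _ Z: fires at position(s) 3: gevzafobitup
2. f -> v, p -> b, s -> z / V _ V: fires at position(s) 6: gevzavobitup
surface: gevzavobitup


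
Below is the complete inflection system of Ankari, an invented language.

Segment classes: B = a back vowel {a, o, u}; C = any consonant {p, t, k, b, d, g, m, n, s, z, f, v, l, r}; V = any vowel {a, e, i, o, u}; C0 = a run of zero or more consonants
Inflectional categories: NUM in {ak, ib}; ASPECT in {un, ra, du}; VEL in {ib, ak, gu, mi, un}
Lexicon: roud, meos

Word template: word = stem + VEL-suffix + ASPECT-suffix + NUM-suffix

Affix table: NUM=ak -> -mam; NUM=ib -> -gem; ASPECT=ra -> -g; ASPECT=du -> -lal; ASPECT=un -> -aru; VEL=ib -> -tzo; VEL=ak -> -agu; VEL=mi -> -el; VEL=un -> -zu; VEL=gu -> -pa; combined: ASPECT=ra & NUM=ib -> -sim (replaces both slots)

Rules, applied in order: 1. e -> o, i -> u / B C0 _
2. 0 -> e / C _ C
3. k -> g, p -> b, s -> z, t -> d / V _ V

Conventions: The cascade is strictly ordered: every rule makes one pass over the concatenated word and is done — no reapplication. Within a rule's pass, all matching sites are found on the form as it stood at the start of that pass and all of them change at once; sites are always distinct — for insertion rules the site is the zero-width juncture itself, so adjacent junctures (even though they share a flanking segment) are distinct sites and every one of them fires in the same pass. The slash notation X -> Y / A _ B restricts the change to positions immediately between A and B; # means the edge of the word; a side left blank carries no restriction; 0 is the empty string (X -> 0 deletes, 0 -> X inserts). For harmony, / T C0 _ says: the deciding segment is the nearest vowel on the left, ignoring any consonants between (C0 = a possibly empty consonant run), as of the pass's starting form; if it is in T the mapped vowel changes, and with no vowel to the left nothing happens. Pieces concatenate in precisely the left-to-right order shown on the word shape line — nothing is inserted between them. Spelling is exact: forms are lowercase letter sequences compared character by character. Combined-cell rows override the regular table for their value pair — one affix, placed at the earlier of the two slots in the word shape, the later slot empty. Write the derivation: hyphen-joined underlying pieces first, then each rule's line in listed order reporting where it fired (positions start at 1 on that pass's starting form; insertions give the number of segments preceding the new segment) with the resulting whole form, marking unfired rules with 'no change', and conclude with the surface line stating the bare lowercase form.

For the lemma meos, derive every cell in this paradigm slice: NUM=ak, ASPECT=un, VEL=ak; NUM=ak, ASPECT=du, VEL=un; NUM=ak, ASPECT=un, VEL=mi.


cell NUM=ak, ASPECT=un, VEL=ak:
underlying: meos-agu-aru-mam
1. e -> o, i -> u / B C0 _: no change
2. 0 -> e / C _ C: no change
3. k -> g, p -> b, s -> z, t -> d / V _ V: fires at position(s) 4: meozaguarumam
surface: meozaguarumam

cell NUM=ak, ASPECT=du, VEL=un:
underlying: meos-zu-lal-mam
1. e -> o, i -> u / B C0 _: no change
2. 0 -> e / C _ C: inserts after position(s) 4, 9: meosezulalemam
3. k -> g, p -> b, s -> z, t -> d / V _ V: fires at position(s) 4: meozezulalemam
surface: meozezulalemam

cell NUM=ak, ASPECT=un, VEL=mi:
underlying: meos-el-aru-mam
1. e -> o, i -> u / B C0 _: fires at position(s) 5: meosolarumam
2. 0 -> e / C _ C: no change
3. k -> g, p -> b, s -> z, t -> d / V _ V: fires at position(s) 4: meozolarumam
surface: meozolarumam


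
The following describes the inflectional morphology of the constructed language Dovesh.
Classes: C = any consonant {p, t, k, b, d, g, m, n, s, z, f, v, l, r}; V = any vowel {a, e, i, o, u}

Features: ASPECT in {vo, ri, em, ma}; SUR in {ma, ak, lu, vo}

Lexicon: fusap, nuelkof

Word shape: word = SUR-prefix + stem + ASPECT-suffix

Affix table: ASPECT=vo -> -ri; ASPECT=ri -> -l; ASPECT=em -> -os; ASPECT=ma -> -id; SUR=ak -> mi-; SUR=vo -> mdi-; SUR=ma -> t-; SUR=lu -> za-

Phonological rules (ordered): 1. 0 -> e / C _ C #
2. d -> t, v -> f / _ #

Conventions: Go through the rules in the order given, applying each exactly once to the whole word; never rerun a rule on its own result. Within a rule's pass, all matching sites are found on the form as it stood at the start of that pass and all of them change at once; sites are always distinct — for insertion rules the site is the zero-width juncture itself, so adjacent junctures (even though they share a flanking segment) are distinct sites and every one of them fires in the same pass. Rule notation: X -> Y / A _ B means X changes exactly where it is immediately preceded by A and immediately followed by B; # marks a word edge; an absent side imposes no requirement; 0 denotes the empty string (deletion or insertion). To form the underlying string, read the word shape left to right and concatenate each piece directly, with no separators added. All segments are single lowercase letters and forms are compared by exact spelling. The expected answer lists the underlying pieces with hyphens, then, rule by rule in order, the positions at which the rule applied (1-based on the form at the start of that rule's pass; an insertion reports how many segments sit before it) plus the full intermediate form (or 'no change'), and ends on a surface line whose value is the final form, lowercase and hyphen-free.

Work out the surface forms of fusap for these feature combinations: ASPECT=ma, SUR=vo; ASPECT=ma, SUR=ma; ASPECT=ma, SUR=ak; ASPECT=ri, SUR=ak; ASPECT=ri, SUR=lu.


cell ASPECT=ma, SUR=vo:
underlying: mdi-fusap-id
1. 0 -> e / C _ C #: no change
2. d -> t, v -> f / _ #: fires at position(s) 10: mdifusapit
surface: mdifusapit

cell ASPECT=ma, SUR=ma:
underlying: t-fusap-id
1. 0 -> e / C _ C #: no change
2. d -> t, v -> f / _ #: fires at position(s) 8: tfusapit
surface: tfusapit

cell ASPECT=ma, SUR=ak:
underlying: mi-fusap-id
1. 0 -> e / C _ C #: no change
2. d -> t, v -> f / _ #: fires at position(s) 9: mifusapit
surface: mifusapit

cell ASPECT=ri, SUR=ak:
underlying: mi-fusap-l
1. 0 -> e / C _ C #: inserts after position(s) 7: mifusapel
2. d -> t, v -> f / _ #: no change
surface: mifusapel

cell ASPECT=ri, SUR=lu:
underlying: za-fusap-l
1. 0 -> e / C _ C #: inserts after position(s) 7: zafusapel
2. d -> t, v -> f / _ #: no change
surface: zafusapel


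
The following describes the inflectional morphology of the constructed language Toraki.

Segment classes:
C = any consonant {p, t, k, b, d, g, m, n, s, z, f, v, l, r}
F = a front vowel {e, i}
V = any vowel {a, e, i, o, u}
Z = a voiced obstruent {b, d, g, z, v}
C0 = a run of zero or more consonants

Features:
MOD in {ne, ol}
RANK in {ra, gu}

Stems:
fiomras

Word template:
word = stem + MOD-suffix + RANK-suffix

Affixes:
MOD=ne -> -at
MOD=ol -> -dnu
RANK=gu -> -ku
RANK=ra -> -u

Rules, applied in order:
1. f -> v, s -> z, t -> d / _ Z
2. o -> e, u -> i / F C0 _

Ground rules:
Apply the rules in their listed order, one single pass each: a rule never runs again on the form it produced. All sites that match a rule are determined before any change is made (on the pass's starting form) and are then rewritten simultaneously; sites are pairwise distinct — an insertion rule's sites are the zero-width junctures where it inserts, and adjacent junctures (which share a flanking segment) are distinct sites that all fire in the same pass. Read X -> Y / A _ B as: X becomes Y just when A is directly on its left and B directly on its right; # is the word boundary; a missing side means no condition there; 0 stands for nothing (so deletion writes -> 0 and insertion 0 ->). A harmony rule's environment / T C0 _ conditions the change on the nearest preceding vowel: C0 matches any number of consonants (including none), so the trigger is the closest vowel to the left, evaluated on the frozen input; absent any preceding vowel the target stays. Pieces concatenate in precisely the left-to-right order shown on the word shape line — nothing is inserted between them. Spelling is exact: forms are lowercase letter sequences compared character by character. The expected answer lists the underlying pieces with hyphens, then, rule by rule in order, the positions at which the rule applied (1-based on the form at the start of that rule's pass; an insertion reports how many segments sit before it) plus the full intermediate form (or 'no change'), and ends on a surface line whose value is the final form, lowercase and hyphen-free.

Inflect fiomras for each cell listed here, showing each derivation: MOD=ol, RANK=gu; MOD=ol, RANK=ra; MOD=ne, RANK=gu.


cell MOD=ol, RANK=gu:
underlying: fiomras-dnu-ku
1. f -> v, s -> z, t -> d / _ Z: fires at position(s) 7: fiomrazdnuku
2. o -> e, u -> i / F C0 _: fires at position(s) 3: fiemrazdnuku
surface: fiemrazdnuku

cell MOD=ol, RANK=ra:
underlying: fiomras-dnu-u
1. f -> v, s -> z, t -> d / _ Z: fires at position(s) 7: fiomrazdnuu
2. o -> e, u -> i / F C0 _: fires at position(s) 3: fiemrazdnuu
surface: fiemrazdnuu

cell MOD=ne, RANK=gu:
underlying: fiomras-at-ku
1. f -> v, s -> z, t -> d / _ Z: no change
2. o -> e, u -> i / F C0 _: fires at position(s) 3: fiemrasatku
surface: fiemrasatku


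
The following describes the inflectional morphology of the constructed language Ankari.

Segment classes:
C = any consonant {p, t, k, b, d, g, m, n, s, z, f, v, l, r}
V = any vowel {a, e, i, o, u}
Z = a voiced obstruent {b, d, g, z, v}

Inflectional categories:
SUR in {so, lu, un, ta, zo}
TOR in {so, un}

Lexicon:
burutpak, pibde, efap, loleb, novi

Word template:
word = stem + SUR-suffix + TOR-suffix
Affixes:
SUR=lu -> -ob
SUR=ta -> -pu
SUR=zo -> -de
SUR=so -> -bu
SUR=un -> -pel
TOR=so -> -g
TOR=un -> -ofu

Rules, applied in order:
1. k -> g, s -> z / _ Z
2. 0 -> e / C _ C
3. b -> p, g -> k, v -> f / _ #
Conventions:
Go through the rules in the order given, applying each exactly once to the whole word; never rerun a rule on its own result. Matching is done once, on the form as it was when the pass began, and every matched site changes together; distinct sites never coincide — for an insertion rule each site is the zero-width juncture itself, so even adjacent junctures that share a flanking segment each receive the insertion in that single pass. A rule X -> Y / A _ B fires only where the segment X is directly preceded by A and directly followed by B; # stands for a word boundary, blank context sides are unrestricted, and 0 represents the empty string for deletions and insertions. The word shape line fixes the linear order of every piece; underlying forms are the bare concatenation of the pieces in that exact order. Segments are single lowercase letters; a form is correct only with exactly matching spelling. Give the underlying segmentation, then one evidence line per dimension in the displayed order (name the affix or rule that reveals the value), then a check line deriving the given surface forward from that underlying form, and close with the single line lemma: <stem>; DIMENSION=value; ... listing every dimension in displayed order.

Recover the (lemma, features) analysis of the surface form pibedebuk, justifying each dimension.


underlying: pibde-bu-g
SUR=so - signalled by the affix -bu
TOR=so - signalled by the affix -g
check: pibdebug -> pibdebug -> pibedebug -> pibedebuk
lemma: pibde; SUR=so; TOR=so


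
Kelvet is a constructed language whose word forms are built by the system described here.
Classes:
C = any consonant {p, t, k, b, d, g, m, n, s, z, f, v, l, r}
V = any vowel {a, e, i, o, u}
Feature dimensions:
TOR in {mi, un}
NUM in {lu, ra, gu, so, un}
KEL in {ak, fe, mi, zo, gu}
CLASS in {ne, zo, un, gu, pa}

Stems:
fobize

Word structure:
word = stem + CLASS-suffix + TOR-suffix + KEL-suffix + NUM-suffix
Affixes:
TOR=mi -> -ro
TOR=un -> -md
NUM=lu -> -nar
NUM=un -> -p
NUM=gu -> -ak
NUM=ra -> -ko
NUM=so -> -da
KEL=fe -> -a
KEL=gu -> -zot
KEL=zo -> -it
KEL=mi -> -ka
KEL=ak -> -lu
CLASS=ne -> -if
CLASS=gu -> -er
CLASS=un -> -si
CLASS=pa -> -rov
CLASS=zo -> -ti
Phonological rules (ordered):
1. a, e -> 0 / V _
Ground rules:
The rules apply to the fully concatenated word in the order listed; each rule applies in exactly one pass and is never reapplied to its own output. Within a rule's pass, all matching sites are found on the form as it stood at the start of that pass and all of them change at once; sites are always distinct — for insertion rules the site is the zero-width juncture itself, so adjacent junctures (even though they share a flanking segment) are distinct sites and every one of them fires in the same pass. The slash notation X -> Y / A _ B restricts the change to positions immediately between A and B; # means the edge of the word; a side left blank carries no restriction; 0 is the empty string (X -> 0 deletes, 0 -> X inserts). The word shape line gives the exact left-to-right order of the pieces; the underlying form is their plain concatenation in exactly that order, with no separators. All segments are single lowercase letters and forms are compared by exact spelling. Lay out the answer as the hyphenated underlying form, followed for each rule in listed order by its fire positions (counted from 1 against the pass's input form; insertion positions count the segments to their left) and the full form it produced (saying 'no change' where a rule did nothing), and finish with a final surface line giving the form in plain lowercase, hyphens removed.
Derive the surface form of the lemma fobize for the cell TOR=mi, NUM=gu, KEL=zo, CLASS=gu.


underlying: fobize-er-ro-it-ak
1. a, e -> 0 / V _: fires at position(s) 7: fobizerroitak
surface: fobizerroitak


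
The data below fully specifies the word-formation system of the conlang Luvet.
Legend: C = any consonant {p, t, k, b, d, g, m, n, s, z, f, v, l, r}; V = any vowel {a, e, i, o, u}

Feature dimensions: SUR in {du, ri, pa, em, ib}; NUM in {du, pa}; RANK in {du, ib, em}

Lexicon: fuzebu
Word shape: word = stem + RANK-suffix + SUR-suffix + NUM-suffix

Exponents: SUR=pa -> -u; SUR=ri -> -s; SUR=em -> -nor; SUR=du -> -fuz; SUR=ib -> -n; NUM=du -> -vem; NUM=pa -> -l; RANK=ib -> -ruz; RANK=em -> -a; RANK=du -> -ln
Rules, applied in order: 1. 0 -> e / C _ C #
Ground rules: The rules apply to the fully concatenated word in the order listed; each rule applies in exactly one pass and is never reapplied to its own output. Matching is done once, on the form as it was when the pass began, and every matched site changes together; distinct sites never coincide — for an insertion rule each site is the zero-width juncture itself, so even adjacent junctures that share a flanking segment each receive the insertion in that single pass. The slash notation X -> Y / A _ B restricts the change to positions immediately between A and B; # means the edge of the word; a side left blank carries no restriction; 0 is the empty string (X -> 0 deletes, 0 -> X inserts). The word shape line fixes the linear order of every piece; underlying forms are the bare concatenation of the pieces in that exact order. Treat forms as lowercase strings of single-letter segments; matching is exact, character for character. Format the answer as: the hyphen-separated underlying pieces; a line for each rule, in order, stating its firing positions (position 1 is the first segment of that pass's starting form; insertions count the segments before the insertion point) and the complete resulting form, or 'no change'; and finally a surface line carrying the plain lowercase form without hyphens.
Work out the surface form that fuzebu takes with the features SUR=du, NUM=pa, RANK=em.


underlying: fuzebu-a-fuz-l
1. 0 -> e / C _ C #: inserts after position(s) 10: fuzebuafuzel
surface: fuzebuafuzel


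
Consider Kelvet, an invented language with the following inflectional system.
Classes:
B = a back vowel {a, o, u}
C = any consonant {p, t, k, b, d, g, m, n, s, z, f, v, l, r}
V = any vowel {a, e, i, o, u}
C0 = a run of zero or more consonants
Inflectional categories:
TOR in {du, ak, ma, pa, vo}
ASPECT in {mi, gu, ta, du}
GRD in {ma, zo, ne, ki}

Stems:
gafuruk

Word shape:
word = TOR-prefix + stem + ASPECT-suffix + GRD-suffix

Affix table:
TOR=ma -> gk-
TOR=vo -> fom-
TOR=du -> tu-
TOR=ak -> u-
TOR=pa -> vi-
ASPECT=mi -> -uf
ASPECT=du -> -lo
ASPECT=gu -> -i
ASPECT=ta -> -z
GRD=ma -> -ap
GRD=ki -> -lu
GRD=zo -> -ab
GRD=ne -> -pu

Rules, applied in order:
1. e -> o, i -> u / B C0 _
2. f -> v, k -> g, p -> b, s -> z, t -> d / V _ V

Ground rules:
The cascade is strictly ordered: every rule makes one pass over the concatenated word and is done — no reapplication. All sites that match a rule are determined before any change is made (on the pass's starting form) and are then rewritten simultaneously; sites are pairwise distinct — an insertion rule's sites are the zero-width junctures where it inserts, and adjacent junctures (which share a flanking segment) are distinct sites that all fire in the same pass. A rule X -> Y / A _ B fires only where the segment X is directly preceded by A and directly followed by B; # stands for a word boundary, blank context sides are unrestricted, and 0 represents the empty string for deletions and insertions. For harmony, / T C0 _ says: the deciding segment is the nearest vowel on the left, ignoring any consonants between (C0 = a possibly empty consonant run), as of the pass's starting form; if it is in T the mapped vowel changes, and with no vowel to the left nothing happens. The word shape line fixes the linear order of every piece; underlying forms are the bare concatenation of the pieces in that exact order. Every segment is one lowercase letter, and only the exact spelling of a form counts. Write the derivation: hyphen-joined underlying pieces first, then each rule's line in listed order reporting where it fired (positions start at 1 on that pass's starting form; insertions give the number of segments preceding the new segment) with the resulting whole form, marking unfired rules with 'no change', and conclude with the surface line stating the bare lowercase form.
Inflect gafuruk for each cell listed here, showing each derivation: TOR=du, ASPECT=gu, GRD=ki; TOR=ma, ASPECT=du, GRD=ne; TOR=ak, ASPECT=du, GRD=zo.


cell TOR=du, ASPECT=gu, GRD=ki:
underlying: tu-gafuruk-i-lu
1. e -> o, i -> u / B C0 _: fires at position(s) 10: tugafurukulu
2. f -> v, k -> g, p -> b, s -> z, t -> d / V _ V: fires at position(s) 5, 9: tugavurugulu
surface: tugavurugulu

cell TOR=ma, ASPECT=du, GRD=ne:
underlying: gk-gafuruk-lo-pu
1. e -> o, i -> u / B C0 _: no change
2. f -> v, k -> g, p -> b, s -> z, t -> d / V _ V: fires at position(s) 5, 12: gkgavuruklobu
surface: gkgavuruklobu

cell TOR=ak, ASPECT=du, GRD=zo:
underlying: u-gafuruk-lo-ab
1. e -> o, i -> u / B C0 _: no change
2. f -> v, k -> g, p -> b, s -> z, t -> d / V _ V: fires at position(s) 4: ugavurukloab
surface: ugavurukloab


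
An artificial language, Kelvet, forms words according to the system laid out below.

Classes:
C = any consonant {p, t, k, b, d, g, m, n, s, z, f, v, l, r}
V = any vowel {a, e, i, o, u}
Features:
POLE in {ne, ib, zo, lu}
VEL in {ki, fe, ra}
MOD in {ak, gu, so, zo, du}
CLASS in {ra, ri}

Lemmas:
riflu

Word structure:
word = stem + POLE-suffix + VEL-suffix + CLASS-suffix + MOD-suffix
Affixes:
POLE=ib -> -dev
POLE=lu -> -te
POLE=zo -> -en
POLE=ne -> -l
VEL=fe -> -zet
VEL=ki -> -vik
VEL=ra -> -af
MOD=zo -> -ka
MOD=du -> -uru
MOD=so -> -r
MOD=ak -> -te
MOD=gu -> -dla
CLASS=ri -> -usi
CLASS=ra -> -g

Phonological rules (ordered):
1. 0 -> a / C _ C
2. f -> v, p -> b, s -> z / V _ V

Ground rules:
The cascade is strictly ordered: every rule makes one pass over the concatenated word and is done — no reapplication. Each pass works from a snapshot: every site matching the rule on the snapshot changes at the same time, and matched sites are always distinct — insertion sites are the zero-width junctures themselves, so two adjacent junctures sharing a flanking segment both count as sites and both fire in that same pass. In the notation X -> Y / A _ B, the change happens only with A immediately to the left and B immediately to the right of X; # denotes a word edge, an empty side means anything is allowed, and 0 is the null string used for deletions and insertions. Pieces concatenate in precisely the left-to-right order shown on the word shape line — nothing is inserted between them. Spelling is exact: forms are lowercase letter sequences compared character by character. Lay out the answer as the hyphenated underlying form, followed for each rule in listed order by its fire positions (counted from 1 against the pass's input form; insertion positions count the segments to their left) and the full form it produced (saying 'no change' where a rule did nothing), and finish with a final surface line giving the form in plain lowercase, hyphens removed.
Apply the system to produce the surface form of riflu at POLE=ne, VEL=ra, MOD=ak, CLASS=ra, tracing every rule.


underlying: riflu-l-af-g-te
1. 0 -> a / C _ C: inserts after position(s) 3, 8, 9: rifalulafagate
2. f -> v, p -> b, s -> z / V _ V: fires at position(s) 3, 9: rivalulavagate
surface: rivalulavagate


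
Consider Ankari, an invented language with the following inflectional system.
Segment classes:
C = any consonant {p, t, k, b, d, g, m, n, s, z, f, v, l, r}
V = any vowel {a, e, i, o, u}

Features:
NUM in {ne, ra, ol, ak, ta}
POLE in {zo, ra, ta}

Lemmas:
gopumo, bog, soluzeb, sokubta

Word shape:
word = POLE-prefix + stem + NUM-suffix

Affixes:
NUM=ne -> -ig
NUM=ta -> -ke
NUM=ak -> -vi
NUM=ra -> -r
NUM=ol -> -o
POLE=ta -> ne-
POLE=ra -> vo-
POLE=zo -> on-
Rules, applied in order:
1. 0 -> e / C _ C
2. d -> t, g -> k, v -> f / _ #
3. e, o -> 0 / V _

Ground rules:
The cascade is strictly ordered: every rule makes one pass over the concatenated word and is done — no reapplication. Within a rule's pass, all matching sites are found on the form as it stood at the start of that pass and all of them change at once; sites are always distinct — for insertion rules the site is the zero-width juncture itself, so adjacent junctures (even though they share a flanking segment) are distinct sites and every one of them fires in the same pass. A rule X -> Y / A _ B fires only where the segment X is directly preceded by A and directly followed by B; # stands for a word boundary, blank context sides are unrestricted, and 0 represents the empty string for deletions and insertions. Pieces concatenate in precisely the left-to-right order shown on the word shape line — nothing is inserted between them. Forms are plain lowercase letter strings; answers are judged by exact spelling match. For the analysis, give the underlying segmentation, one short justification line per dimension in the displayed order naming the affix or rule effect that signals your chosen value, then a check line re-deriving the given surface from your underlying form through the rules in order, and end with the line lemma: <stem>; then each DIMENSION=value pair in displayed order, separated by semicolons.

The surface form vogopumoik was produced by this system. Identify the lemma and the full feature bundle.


underlying: vo-gopumo-ig
NUM=ne - signalled by the affix -ig
POLE=ra - signalled by the affix vo-
check: vogopumoig -> vogopumoig -> vogopumoik -> vogopumoik
lemma: gopumo; NUM=ne; POLE=ra


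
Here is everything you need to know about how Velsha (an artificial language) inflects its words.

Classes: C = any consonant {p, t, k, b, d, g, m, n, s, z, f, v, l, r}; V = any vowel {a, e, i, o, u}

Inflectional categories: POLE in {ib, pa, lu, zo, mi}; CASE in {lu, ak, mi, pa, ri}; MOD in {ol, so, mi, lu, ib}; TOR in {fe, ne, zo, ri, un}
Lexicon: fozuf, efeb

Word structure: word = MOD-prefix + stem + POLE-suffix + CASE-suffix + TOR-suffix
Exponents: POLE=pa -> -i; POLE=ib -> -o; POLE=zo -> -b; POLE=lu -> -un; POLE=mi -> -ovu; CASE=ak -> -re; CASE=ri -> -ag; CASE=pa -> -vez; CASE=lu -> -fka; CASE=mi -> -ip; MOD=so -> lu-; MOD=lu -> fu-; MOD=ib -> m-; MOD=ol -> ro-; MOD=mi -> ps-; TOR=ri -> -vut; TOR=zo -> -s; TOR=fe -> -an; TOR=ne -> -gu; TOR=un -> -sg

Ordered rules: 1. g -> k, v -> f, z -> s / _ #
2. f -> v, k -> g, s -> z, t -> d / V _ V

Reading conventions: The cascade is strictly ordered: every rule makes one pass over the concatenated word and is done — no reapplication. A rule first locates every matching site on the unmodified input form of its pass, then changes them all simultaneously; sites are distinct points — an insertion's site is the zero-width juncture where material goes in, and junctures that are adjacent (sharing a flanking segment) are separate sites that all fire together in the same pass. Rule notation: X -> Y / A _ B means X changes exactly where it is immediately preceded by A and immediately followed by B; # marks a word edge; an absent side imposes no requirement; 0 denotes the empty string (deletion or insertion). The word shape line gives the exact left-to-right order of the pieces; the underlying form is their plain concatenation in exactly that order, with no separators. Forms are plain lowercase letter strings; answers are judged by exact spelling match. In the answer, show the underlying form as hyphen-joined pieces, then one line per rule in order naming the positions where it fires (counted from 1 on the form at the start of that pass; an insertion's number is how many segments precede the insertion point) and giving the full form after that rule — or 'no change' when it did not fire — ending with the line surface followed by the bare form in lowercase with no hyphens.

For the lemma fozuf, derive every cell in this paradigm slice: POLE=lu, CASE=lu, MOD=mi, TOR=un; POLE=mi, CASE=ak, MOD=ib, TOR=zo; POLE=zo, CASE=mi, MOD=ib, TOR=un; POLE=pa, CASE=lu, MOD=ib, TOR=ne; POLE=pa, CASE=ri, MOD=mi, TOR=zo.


cell POLE=lu, CASE=lu, MOD=mi, TOR=un:
underlying: ps-fozuf-un-fka-sg
1. g -> k, v -> f, z -> s / _ #: fires at position(s) 14: psfozufunfkask
2. f -> v, k -> g, s -> z, t -> d / V _ V: fires at position(s) 7: psfozuvunfkask
surface: psfozuvunfkask

cell POLE=mi, CASE=ak, MOD=ib, TOR=zo:
underlying: m-fozuf-ovu-re-s
1. g -> k, v -> f, z -> s / _ #: no change
2. f -> v, k -> g, s -> z, t -> d / V _ V: fires at position(s) 6: mfozuvovures
surface: mfozuvovures

cell POLE=zo, CASE=mi, MOD=ib, TOR=un:
underlying: m-fozuf-b-ip-sg
1. g -> k, v -> f, z -> s / _ #: fires at position(s) 11: mfozufbipsk
2. f -> v, k -> g, s -> z, t -> d / V _ V: no change
surface: mfozufbipsk

cell POLE=pa, CASE=lu, MOD=ib, TOR=ne:
underlying: m-fozuf-i-fka-gu
1. g -> k, v -> f, z -> s / _ #: no change
2. f -> v, k -> g, s -> z, t -> d / V _ V: fires at position(s) 6: mfozuvifkagu
surface: mfozuvifkagu

cell POLE=pa, CASE=ri, MOD=mi, TOR=zo:
underlying: ps-fozuf-i-ag-s
1. g -> k, v -> f, z -> s / _ #: no change
2. f -> v, k -> g, s -> z, t -> d / V _ V: fires at position(s) 7: psfozuviags
surface: psfozuviags
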